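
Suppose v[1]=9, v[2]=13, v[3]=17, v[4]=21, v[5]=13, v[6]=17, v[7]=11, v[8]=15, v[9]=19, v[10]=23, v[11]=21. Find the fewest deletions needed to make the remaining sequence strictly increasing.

6

Fewest deletions = n − (longest strictly increasing subsequence).
Patience tails:
9 → extends → [9]
13 → extends → [9, 13]
17 → extends → [9, 13, 17]
21 → extends → [9, 13, 17, 21]
13 → already a tail → [9, 13, 17, 21]
17 → already a tail → [9, 13, 17, 21]
11 → replaces 13 → [9, 11, 17, 21]
15 → replaces 17 → [9, 11, 15, 21]
19 → replaces 21 → [9, 11, 15, 19]
23 → extends → [9, 11, 15, 19, 23]
21 → replaces 23 → [9, 11, 15, 19, 21]
Longest strictly increasing subsequence has length 5, so deletions = 11 − 5 = 6.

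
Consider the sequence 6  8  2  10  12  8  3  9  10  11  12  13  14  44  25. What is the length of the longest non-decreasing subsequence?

10

Track the smallest tail for each achievable length (allowing ties):
6 → extends → [6]
8 → extends → [6, 8]
2 → replaces 6 → [2, 8]
10 → extends → [2, 8, 10]
12 → extends → [2, 8, 10, 12]
8 → replaces 10 → [2, 8, 8, 12]
3 → replaces 8 → [2, 3, 8, 12]
9 → replaces 12 → [2, 3, 8, 9]
10 → extends → [2, 3, 8, 9, 10]
11 → extends → [2, 3, 8, 9, 10, 11]
12 → extends → [2, 3, 8, 9, 10, 11, 12]
13 → extends → [2, 3, 8, 9, 10, 11, 12, 13]
14 → extends → [2, 3, 8, 9, 10, 11, 12, 13, 14]
44 → extends → [2, 3, 8, 9, 10, 11, 12, 13, 14, 44]
25 → replaces 44 → [2, 3, 8, 9, 10, 11, 12, 13, 14, 25]
Ten tails, so the longest non-decreasing subsequence has length 10 (e.g. 6, 8, 8, 9, 10, 11, 12, 13, 14, 44).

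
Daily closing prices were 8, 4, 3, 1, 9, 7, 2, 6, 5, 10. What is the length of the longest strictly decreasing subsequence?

4

Let dp[i] be the longest strictly decreasing subsequence ending at i:
i:      1  2  3  4  5  6  7  8  9 10
a[i]:   8  4  3  1  9  7  2  6  5 10
dp:     1  2  3  4  1  2  4  3  4  1
Maximum is 4.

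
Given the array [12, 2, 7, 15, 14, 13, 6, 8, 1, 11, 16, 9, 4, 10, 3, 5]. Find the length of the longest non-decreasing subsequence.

5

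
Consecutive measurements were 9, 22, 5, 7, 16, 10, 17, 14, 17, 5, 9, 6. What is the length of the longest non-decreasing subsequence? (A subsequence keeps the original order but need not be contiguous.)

5

Track the smallest tail for each achievable length (allowing ties):
9 → extends → [9]
22 → extends → [9, 22]
5 → replaces 9 → [5, 22]
7 → replaces 22 → [5, 7]
16 → extends → [5, 7, 16]
10 → replaces 16 → [5, 7, 10]
17 → extends → [5, 7, 10, 17]
14 → replaces 17 → [5, 7, 10, 14]
17 → extends → [5, 7, 10, 14, 17]
5 → replaces 7 → [5, 5, 10, 14, 17]
9 → replaces 10 → [5, 5, 9, 14, 17]
6 → replaces 9 → [5, 5, 6, 14, 17]
Five tails, so the longest non-decreasing subsequence has length 5 (e.g. 5, 7, 16, 17, 17).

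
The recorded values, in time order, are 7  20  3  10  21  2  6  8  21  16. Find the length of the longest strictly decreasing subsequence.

3

Let dp[i] be the longest strictly decreasing subsequence ending at i:
i:      1  2  3  4  5  6  7  8  9 10
a[i]:   7 20  3 10 21  2  6  8 21 16
dp:     1  1  2  2  1  3  3  3  1  2
Maximum is 3.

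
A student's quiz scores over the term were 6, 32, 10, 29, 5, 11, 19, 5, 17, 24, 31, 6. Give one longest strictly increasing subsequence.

6, 10, 11, 19, 24, 31

Patience tails give the LIS length; then backtrack through the dp parents:
6 → extends → [6]
32 → extends → [6, 32]
10 → replaces 32 → [6, 10]
29 → extends → [6, 10, 29]
5 → replaces 6 → [5, 10, 29]
11 → replaces 29 → [5, 10, 11]
19 → extends → [5, 10, 11, 19]
5 → already a tail → [5, 10, 11, 19]
17 → replaces 19 → [5, 10, 11, 17]
24 → extends → [5, 10, 11, 17, 24]
31 → extends → [5, 10, 11, 17, 24, 31]
6 → replaces 10 → [5, 6, 11, 17, 24, 31]
Length 6; one witness is 6, 10, 11, 19, 24, 31.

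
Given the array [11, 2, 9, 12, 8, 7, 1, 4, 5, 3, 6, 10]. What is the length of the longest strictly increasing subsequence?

Track the smallest tail for each achievable length (strict):
11 → extends → [11]
2 → replaces 11 → [2]
9 → extends → [2, 9]
12 → extends → [2, 9, 12]
8 → replaces 9 → [2, 8, 12]
7 → replaces 8 → [2, 7, 12]
1 → replaces 2 → [1, 7, 12]
4 → replaces 7 → [1, 4, 12]
5 → replaces 12 → [1, 4, 5]
3 → replaces 4 → [1, 3, 5]
6 → extends → [1, 3, 5, 6]
10 → extends → [1, 3, 5, 6, 10]
Five tails, so the longest strictly increasing subsequence has length 5 (e.g. 2, 4, 5, 6, 10).

5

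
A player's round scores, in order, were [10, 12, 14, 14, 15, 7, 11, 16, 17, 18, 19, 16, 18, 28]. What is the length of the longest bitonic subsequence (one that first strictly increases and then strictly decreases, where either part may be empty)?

inc[i] = longest strictly increasing subsequence ending at i; dec[i] = longest strictly decreasing subsequence starting at i:
i:      1  2  3  4  5  6  7  8  9 10 11 12 13 14
a[i]:  10 12 14 14 15  7 11 16 17 18 19 16 18 28
inc:    1  2  3  3  4  1  2  5  6  7  8  5  7  9
dec:    2  2  2  2  2  1  1  1  2  2  2  1  1  1
Best peak at i=11 (value 19): inc=8, dec=2, length 8+2−1 = 9.

9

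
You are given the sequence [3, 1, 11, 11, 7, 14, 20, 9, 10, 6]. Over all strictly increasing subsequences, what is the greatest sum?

Let S[i] be the best sum of a strictly increasing subsequence ending at i:
i:      1  2  3  4  5  6  7  8  9 10
a[i]:   3  1 11 11  7 14 20  9 10  6
S:      3  1 14 14 10 28 48 19 29  9
Maximum is 48 (e.g. 3 + 11 + 14 + 20).

48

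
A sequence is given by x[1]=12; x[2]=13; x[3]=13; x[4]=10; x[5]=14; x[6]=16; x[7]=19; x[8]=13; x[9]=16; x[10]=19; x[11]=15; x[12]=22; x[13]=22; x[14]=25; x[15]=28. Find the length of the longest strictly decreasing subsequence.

Let dp[i] be the longest strictly decreasing subsequence ending at i:
i:      1  2  3  4  5  6  7  8  9 10 11 12 13 14 15
x[i]:  12 13 13 10 14 16 19 13 16 19 15 22 22 25 28
dp:     1  1  1  2  1  1  1  2  2  1  3  1  1  1  1
Maximum is 3.

3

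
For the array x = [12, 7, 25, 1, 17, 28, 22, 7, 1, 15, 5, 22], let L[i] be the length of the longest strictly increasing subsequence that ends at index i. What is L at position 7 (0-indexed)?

dp[i] = 1 + max{dp[j] : j<i, x[j]<x[i]} (or 1 if no such j):
i:      0  1  2  3  4  5  6  7  8  9 10 11
x[i]:  12  7 25  1 17 28 22  7  1 15  5 22
dp:     1  1  2  1  2  3  3  2  1  3  2  4
At index 7 the value is 2.

2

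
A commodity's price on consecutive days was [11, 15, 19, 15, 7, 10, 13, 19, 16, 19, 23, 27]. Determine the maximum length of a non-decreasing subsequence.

7

Let dp[i] be the length of the longest such subsequence ending at index i:
i:      1  2  3  4  5  6  7  8  9 10 11 12
a[i]:  11 15 19 15  7 10 13 19 16 19 23 27
dp:     1  2  3  3  1  2  3  4  4  5  6  7
Maximum dp value is 7.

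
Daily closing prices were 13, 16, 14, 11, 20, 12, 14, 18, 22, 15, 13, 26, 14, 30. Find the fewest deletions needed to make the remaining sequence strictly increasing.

7

Fewest deletions = n − (longest strictly increasing subsequence).
Patience tails:
13 → extends → [13]
16 → extends → [13, 16]
14 → replaces 16 → [13, 14]
11 → replaces 13 → [11, 14]
20 → extends → [11, 14, 20]
12 → replaces 14 → [11, 12, 20]
14 → replaces 20 → [11, 12, 14]
18 → extends → [11, 12, 14, 18]
22 → extends → [11, 12, 14, 18, 22]
15 → replaces 18 → [11, 12, 14, 15, 22]
13 → replaces 14 → [11, 12, 13, 15, 22]
26 → extends → [11, 12, 13, 15, 22, 26]
14 → replaces 15 → [11, 12, 13, 14, 22, 26]
30 → extends → [11, 12, 13, 14, 22, 26, 30]
Longest strictly increasing subsequence has length 7, so deletions = 14 − 7 = 7.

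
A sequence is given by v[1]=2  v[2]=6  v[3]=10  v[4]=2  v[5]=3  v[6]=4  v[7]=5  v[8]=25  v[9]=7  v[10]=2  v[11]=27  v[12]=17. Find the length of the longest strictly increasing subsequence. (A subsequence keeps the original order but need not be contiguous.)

6

Track the smallest tail for each achievable length (strict):
2 → extends → [2]
6 → extends → [2, 6]
10 → extends → [2, 6, 10]
2 → already a tail → [2, 6, 10]
3 → replaces 6 → [2, 3, 10]
4 → replaces 10 → [2, 3, 4]
5 → extends → [2, 3, 4, 5]
25 → extends → [2, 3, 4, 5, 25]
7 → replaces 25 → [2, 3, 4, 5, 7]
2 → already a tail → [2, 3, 4, 5, 7]
27 → extends → [2, 3, 4, 5, 7, 27]
17 → replaces 27 → [2, 3, 4, 5, 7, 17]
Six tails, so the longest strictly increasing subsequence has length 6 (e.g. 2, 3, 4, 5, 25, 27).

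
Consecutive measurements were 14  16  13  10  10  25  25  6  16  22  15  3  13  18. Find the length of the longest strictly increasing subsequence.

Track the smallest tail for each achievable length (strict):
14 → extends → [14]
16 → extends → [14, 16]
13 → replaces 14 → [13, 16]
10 → replaces 13 → [10, 16]
10 → already a tail → [10, 16]
25 → extends → [10, 16, 25]
25 → already a tail → [10, 16, 25]
6 → replaces 10 → [6, 16, 25]
16 → already a tail → [6, 16, 25]
22 → replaces 25 → [6, 16, 22]
15 → replaces 16 → [6, 15, 22]
3 → replaces 6 → [3, 15, 22]
13 → replaces 15 → [3, 13, 22]
18 → replaces 22 → [3, 13, 18]
Three tails, so the longest strictly increasing subsequence has length 3 (e.g. 14, 16, 25).

3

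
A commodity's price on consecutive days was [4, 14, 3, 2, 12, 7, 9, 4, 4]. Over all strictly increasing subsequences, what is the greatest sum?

Let S[i] be the best sum of a strictly increasing subsequence ending at i:
i:      1  2  3  4  5  6  7  8  9
a[i]:   4 14  3  2 12  7  9  4  4
S:      4 18  3  2 16 11 20  7  7
Maximum is 20 (e.g. 4 + 7 + 9).

20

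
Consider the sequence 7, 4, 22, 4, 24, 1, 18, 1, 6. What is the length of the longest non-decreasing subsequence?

Track the smallest tail for each achievable length (allowing ties):
7 → extends → [7]
4 → replaces 7 → [4]
22 → extends → [4, 22]
4 → replaces 22 → [4, 4]
24 → extends → [4, 4, 24]
1 → replaces 4 → [1, 4, 24]
18 → replaces 24 → [1, 4, 18]
1 → replaces 4 → [1, 1, 18]
6 → replaces 18 → [1, 1, 6]
Three tails, so the longest non-decreasing subsequence has length 3 (e.g. 7, 22, 24).

3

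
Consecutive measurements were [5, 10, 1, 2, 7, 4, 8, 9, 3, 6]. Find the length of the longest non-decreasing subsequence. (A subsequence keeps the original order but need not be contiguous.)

Track the smallest tail for each achievable length (allowing ties):
5 → extends → [5]
10 → extends → [5, 10]
1 → replaces 5 → [1, 10]
2 → replaces 10 → [1, 2]
7 → extends → [1, 2, 7]
4 → replaces 7 → [1, 2, 4]
8 → extends → [1, 2, 4, 8]
9 → extends → [1, 2, 4, 8, 9]
3 → replaces 4 → [1, 2, 3, 8, 9]
6 → replaces 8 → [1, 2, 3, 6, 9]
Five tails, so the longest non-decreasing subsequence has length 5 (e.g. 1, 2, 7, 8, 9).

5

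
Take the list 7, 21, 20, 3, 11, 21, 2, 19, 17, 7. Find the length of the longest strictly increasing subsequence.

3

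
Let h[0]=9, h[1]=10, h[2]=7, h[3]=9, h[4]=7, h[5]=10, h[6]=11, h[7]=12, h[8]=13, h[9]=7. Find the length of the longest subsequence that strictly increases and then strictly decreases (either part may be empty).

7

inc[i] = longest strictly increasing subsequence ending at i; dec[i] = longest strictly decreasing subsequence starting at i:
i:      0  1  2  3  4  5  6  7  8  9
h[i]:   9 10  7  9  7 10 11 12 13  7
inc:    1  2  1  2  1  3  4  5  6  1
dec:    2  3  1  2  1  2  2  2  2  1
Best peak at i=8 (value 13): inc=6, dec=2, length 6+2−1 = 7.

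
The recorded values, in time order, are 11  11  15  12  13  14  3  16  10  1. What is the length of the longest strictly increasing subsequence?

Let dp[i] be the length of the longest such subsequence ending at index i:
i:      1  2  3  4  5  6  7  8  9 10
a[i]:  11 11 15 12 13 14  3 16 10  1
dp:     1  1  2  2  3  4  1  5  2  1
Maximum dp value is 5.

5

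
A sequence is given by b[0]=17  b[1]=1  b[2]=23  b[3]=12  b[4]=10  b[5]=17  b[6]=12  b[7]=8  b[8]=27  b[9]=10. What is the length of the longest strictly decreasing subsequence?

4

Negate each value so 'decreasing' becomes 'increasing', then run patience tails on the negated sequence:
-17 → extends → [-17]
-1 → extends → [-17, -1]
-23 → replaces -17 → [-23, -1]
-12 → replaces -1 → [-23, -12]
-10 → extends → [-23, -12, -10]
-17 → replaces -12 → [-23, -17, -10]
-12 → replaces -10 → [-23, -17, -12]
-8 → extends → [-23, -17, -12, -8]
-27 → replaces -23 → [-27, -17, -12, -8]
-10 → replaces -8 → [-27, -17, -12, -10]
Four tails, so the longest strictly decreasing subsequence of the original has length 4.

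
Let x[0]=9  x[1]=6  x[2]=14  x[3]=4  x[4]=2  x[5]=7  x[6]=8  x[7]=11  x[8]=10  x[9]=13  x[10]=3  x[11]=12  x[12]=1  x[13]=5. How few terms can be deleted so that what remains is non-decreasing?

9

Fewest deletions = n − (longest non-decreasing subsequence).
Patience tails:
9 → extends → [9]
6 → replaces 9 → [6]
14 → extends → [6, 14]
4 → replaces 6 → [4, 14]
2 → replaces 4 → [2, 14]
7 → replaces 14 → [2, 7]
8 → extends → [2, 7, 8]
11 → extends → [2, 7, 8, 11]
10 → replaces 11 → [2, 7, 8, 10]
13 → extends → [2, 7, 8, 10, 13]
3 → replaces 7 → [2, 3, 8, 10, 13]
12 → replaces 13 → [2, 3, 8, 10, 12]
1 → replaces 2 → [1, 3, 8, 10, 12]
5 → replaces 8 → [1, 3, 5, 10, 12]
Longest non-decreasing subsequence has length 5, so deletions = 14 − 5 = 9.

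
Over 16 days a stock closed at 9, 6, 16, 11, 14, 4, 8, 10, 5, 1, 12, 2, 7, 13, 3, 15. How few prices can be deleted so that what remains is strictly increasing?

Fewest deletions = n − (longest strictly increasing subsequence).
i:      1  2  3  4  5  6  7  8  9 10 11 12 13 14 15 16
a[i]:   9  6 16 11 14  4  8 10  5  1 12  2  7 13  3 15
dp:     1  1  2  2  3  1  2  3  2  1  4  2  3  5  3  6
max dp = 6, so deletions = 16 − 6 = 10.

10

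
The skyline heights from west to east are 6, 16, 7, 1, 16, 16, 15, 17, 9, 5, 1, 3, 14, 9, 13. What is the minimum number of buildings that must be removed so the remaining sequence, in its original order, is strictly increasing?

11

Fewest deletions = n − (longest strictly increasing subsequence).
Patience tails:
6 → extends → [6]
16 → extends → [6, 16]
7 → replaces 16 → [6, 7]
1 → replaces 6 → [1, 7]
16 → extends → [1, 7, 16]
16 → already a tail → [1, 7, 16]
15 → replaces 16 → [1, 7, 15]
17 → extends → [1, 7, 15, 17]
9 → replaces 15 → [1, 7, 9, 17]
5 → replaces 7 → [1, 5, 9, 17]
1 → already a tail → [1, 5, 9, 17]
3 → replaces 5 → [1, 3, 9, 17]
14 → replaces 17 → [1, 3, 9, 14]
9 → already a tail → [1, 3, 9, 14]
13 → replaces 14 → [1, 3, 9, 13]
Longest strictly increasing subsequence has length 4, so deletions = 15 − 4 = 11.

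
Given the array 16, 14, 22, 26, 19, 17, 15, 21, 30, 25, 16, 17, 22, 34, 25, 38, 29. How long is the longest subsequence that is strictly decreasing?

Let dp[i] be the longest strictly decreasing subsequence ending at i:
i:      1  2  3  4  5  6  7  8  9 10 11 12 13 14 15 16 17
a[i]:  16 14 22 26 19 17 15 21 30 25 16 17 22 34 25 38 29
dp:     1  2  1  1  2  3  4  2  1  2  4  3  3  1  2  1  2
Maximum is 4.

4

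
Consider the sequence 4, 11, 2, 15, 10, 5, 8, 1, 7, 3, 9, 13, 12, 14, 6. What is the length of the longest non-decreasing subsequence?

Track the smallest tail for each achievable length (allowing ties):
4 → extends → [4]
11 → extends → [4, 11]
2 → replaces 4 → [2, 11]
15 → extends → [2, 11, 15]
10 → replaces 11 → [2, 10, 15]
5 → replaces 10 → [2, 5, 15]
8 → replaces 15 → [2, 5, 8]
1 → replaces 2 → [1, 5, 8]
7 → replaces 8 → [1, 5, 7]
3 → replaces 5 → [1, 3, 7]
9 → extends → [1, 3, 7, 9]
13 → extends → [1, 3, 7, 9, 13]
12 → replaces 13 → [1, 3, 7, 9, 12]
14 → extends → [1, 3, 7, 9, 12, 14]
6 → replaces 7 → [1, 3, 6, 9, 12, 14]
Six tails, so the longest non-decreasing subsequence has length 6 (e.g. 4, 5, 8, 9, 13, 14).

6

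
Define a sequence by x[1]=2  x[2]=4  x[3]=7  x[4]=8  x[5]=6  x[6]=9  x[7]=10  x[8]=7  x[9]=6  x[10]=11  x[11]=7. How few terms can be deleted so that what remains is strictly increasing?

Fewest deletions = n − (longest strictly increasing subsequence).
Patience tails:
2 → extends → [2]
4 → extends → [2, 4]
7 → extends → [2, 4, 7]
8 → extends → [2, 4, 7, 8]
6 → replaces 7 → [2, 4, 6, 8]
9 → extends → [2, 4, 6, 8, 9]
10 → extends → [2, 4, 6, 8, 9, 10]
7 → replaces 8 → [2, 4, 6, 7, 9, 10]
6 → already a tail → [2, 4, 6, 7, 9, 10]
11 → extends → [2, 4, 6, 7, 9, 10, 11]
7 → already a tail → [2, 4, 6, 7, 9, 10, 11]
Longest strictly increasing subsequence has length 7, so deletions = 11 − 7 = 4.

4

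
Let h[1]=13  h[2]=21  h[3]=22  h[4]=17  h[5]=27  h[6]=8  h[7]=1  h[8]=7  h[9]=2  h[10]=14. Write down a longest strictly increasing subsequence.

13, 21, 22, 27

Patience tails give the LIS length; then backtrack through the dp parents:
13 → extends → [13]
21 → extends → [13, 21]
22 → extends → [13, 21, 22]
17 → replaces 21 → [13, 17, 22]
27 → extends → [13, 17, 22, 27]
8 → replaces 13 → [8, 17, 22, 27]
1 → replaces 8 → [1, 17, 22, 27]
7 → replaces 17 → [1, 7, 22, 27]
2 → replaces 7 → [1, 2, 22, 27]
14 → replaces 22 → [1, 2, 14, 27]
Length 4; one witness is 13, 21, 22, 27.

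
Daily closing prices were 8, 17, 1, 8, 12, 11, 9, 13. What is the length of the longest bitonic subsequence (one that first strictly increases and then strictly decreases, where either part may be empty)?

inc[i] = longest strictly increasing subsequence ending at i; dec[i] = longest strictly decreasing subsequence starting at i:
i:      1  2  3  4  5  6  7  8
a[i]:   8 17  1  8 12 11  9 13
inc:    1  2  1  2  3  3  3  4
dec:    2  4  1  1  3  2  1  1
Best peak at i=2 (value 17): inc=2, dec=4, length 2+4−1 = 5.

5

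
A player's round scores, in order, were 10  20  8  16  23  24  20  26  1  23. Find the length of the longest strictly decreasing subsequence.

3

Let dp[i] be the longest strictly decreasing subsequence ending at i:
i:      1  2  3  4  5  6  7  8  9 10
a[i]:  10 20  8 16 23 24 20 26  1 23
dp:     1  1  2  2  1  1  2  1  3  2
Maximum is 3.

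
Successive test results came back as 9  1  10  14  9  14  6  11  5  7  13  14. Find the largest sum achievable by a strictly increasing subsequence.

Let S[i] be the best sum of a strictly increasing subsequence ending at i:
i:      1  2  3  4  5  6  7  8  9 10 11 12
a[i]:   9  1 10 14  9 14  6 11  5  7 13 14
S:      9  1 19 33 10 33  7 30  6 14 43 57
Maximum is 57 (e.g. 9 + 10 + 11 + 13 + 14).

57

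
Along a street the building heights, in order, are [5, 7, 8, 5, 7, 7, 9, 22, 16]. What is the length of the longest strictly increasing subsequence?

Let dp[i] be the length of the longest such subsequence ending at index i:
i:      1  2  3  4  5  6  7  8  9
a[i]:   5  7  8  5  7  7  9 22 16
dp:     1  2  3  1  2  2  4  5  5
Maximum dp value is 5.

5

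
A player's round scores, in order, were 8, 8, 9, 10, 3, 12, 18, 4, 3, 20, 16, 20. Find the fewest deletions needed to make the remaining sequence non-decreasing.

Fewest deletions = n − (longest non-decreasing subsequence).
Patience tails:
8 → extends → [8]
8 → extends → [8, 8]
9 → extends → [8, 8, 9]
10 → extends → [8, 8, 9, 10]
3 → replaces 8 → [3, 8, 9, 10]
12 → extends → [3, 8, 9, 10, 12]
18 → extends → [3, 8, 9, 10, 12, 18]
4 → replaces 8 → [3, 4, 9, 10, 12, 18]
3 → replaces 4 → [3, 3, 9, 10, 12, 18]
20 → extends → [3, 3, 9, 10, 12, 18, 20]
16 → replaces 18 → [3, 3, 9, 10, 12, 16, 20]
20 → extends → [3, 3, 9, 10, 12, 16, 20, 20]
Longest non-decreasing subsequence has length 8, so deletions = 12 − 8 = 4.

4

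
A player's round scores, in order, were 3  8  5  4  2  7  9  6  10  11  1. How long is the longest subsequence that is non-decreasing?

6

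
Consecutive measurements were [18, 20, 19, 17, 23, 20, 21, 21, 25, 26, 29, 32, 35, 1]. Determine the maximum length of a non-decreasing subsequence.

Track the smallest tail for each achievable length (allowing ties):
18 → extends → [18]
20 → extends → [18, 20]
19 → replaces 20 → [18, 19]
17 → replaces 18 → [17, 19]
23 → extends → [17, 19, 23]
20 → replaces 23 → [17, 19, 20]
21 → extends → [17, 19, 20, 21]
21 → extends → [17, 19, 20, 21, 21]
25 → extends → [17, 19, 20, 21, 21, 25]
26 → extends → [17, 19, 20, 21, 21, 25, 26]
29 → extends → [17, 19, 20, 21, 21, 25, 26, 29]
32 → extends → [17, 19, 20, 21, 21, 25, 26, 29, 32]
35 → extends → [17, 19, 20, 21, 21, 25, 26, 29, 32, 35]
1 → replaces 17 → [1, 19, 20, 21, 21, 25, 26, 29, 32, 35]
Ten tails, so the longest non-decreasing subsequence has length 10 (e.g. 18, 20, 20, 21, 21, 25, 26, 29, 32, 35).

10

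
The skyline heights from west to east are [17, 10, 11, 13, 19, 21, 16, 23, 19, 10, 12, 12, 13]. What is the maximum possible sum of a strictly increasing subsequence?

Let S[i] be the best sum of a strictly increasing subsequence ending at i:
i:      1  2  3  4  5  6  7  8  9 10 11 12 13
a[i]:  17 10 11 13 19 21 16 23 19 10 12 12 13
S:     17 10 21 34 53 74 50 97 69 10 33 33 46
Maximum is 97 (e.g. 10 + 11 + 13 + 19 + 21 + 23).

97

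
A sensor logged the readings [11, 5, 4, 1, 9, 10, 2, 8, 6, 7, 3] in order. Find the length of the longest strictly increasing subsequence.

4

Track the smallest tail for each achievable length (strict):
11 → extends → [11]
5 → replaces 11 → [5]
4 → replaces 5 → [4]
1 → replaces 4 → [1]
9 → extends → [1, 9]
10 → extends → [1, 9, 10]
2 → replaces 9 → [1, 2, 10]
8 → replaces 10 → [1, 2, 8]
6 → replaces 8 → [1, 2, 6]
7 → extends → [1, 2, 6, 7]
3 → replaces 6 → [1, 2, 3, 7]
Four tails, so the longest strictly increasing subsequence has length 4 (e.g. 1, 2, 6, 7).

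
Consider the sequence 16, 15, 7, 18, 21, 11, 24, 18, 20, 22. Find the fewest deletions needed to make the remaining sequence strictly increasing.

5

Fewest deletions = n − (longest strictly increasing subsequence).
i:      1  2  3  4  5  6  7  8  9 10
a[i]:  16 15  7 18 21 11 24 18 20 22
dp:     1  1  1  2  3  2  4  3  4  5
max dp = 5, so deletions = 10 − 5 = 5.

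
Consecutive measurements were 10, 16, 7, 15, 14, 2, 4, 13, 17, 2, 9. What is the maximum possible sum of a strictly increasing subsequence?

43

Let S[i] be the best sum of a strictly increasing subsequence ending at i:
i:      1  2  3  4  5  6  7  8  9 10 11
a[i]:  10 16  7 15 14  2  4 13 17  2  9
S:     10 26  7 25 24  2  6 23 43  2 16
Maximum is 43 (e.g. 10 + 16 + 17).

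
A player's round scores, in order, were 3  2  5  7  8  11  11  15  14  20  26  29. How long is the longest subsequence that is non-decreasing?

10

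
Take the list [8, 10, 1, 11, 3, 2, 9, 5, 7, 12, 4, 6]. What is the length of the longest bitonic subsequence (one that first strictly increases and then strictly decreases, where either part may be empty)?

inc[i] = longest strictly increasing subsequence ending at i; dec[i] = longest strictly decreasing subsequence starting at i:
i:      1  2  3  4  5  6  7  8  9 10 11 12
a[i]:   8 10  1 11  3  2  9  5  7 12  4  6
inc:    1  2  1  3  2  2  3  3  4  5  3  4
dec:    3  4  1  4  2  1  3  2  2  2  1  1
Best peak at i=4 (value 11): inc=3, dec=4, length 3+4−1 = 6.

6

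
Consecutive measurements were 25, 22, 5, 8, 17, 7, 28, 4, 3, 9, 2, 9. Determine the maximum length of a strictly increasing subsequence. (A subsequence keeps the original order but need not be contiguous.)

4

Track the smallest tail for each achievable length (strict):
25 → extends → [25]
22 → replaces 25 → [22]
5 → replaces 22 → [5]
8 → extends → [5, 8]
17 → extends → [5, 8, 17]
7 → replaces 8 → [5, 7, 17]
28 → extends → [5, 7, 17, 28]
4 → replaces 5 → [4, 7, 17, 28]
3 → replaces 4 → [3, 7, 17, 28]
9 → replaces 17 → [3, 7, 9, 28]
2 → replaces 3 → [2, 7, 9, 28]
9 → already a tail → [2, 7, 9, 28]
Four tails, so the longest strictly increasing subsequence has length 4 (e.g. 5, 8, 17, 28).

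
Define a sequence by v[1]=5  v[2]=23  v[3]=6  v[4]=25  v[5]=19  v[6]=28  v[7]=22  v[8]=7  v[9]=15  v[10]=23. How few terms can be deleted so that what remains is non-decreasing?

5

Fewest deletions = n − (longest non-decreasing subsequence).
Patience tails:
5 → extends → [5]
23 → extends → [5, 23]
6 → replaces 23 → [5, 6]
25 → extends → [5, 6, 25]
19 → replaces 25 → [5, 6, 19]
28 → extends → [5, 6, 19, 28]
22 → replaces 28 → [5, 6, 19, 22]
7 → replaces 19 → [5, 6, 7, 22]
15 → replaces 22 → [5, 6, 7, 15]
23 → extends → [5, 6, 7, 15, 23]
Longest non-decreasing subsequence has length 5, so deletions = 10 − 5 = 5.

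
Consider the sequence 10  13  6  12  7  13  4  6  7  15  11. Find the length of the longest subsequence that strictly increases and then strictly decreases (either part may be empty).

5

inc[i] = longest strictly increasing subsequence ending at i; dec[i] = longest strictly decreasing subsequence starting at i:
i:      1  2  3  4  5  6  7  8  9 10 11
a[i]:  10 13  6 12  7 13  4  6  7 15 11
inc:    1  2  1  2  2  3  1  2  3  4  4
dec:    3  4  2  3  2  2  1  1  1  2  1
Best peak at i=2 (value 13): inc=2, dec=4, length 2+4−1 = 5.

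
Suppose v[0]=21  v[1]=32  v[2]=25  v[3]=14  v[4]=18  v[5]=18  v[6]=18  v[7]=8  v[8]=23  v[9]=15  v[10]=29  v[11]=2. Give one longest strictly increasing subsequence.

Patience tails give the LIS length; then backtrack through the dp parents:
21 → extends → [21]
32 → extends → [21, 32]
25 → replaces 32 → [21, 25]
14 → replaces 21 → [14, 25]
18 → replaces 25 → [14, 18]
18 → already a tail → [14, 18]
18 → already a tail → [14, 18]
8 → replaces 14 → [8, 18]
23 → extends → [8, 18, 23]
15 → replaces 18 → [8, 15, 23]
29 → extends → [8, 15, 23, 29]
2 → replaces 8 → [2, 15, 23, 29]
Length 4; one witness is 14, 18, 23, 29.

14, 18, 23, 29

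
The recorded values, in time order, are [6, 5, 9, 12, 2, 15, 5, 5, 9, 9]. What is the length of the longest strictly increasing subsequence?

4

Track the smallest tail for each achievable length (strict):
6 → extends → [6]
5 → replaces 6 → [5]
9 → extends → [5, 9]
12 → extends → [5, 9, 12]
2 → replaces 5 → [2, 9, 12]
15 → extends → [2, 9, 12, 15]
5 → replaces 9 → [2, 5, 12, 15]
5 → already a tail → [2, 5, 12, 15]
9 → replaces 12 → [2, 5, 9, 15]
9 → already a tail → [2, 5, 9, 15]
Four tails, so the longest strictly increasing subsequence has length 4 (e.g. 6, 9, 12, 15).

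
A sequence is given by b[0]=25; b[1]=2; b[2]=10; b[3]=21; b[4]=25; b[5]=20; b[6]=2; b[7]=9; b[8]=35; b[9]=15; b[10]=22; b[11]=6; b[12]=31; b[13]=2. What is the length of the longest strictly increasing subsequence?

Let dp[i] be the length of the longest such subsequence ending at index i:
i:      0  1  2  3  4  5  6  7  8  9 10 11 12 13
b[i]:  25  2 10 21 25 20  2  9 35 15 22  6 31  2
dp:     1  1  2  3  4  3  1  2  5  3  4  2  5  1
Maximum dp value is 5.

5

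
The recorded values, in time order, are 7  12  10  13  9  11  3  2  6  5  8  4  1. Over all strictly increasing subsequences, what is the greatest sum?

Let S[i] be the best sum of a strictly increasing subsequence ending at i:
i:      1  2  3  4  5  6  7  8  9 10 11 12 13
a[i]:   7 12 10 13  9 11  3  2  6  5  8  4  1
S:      7 19 17 32 16 28  3  2  9  8 17  7  1
Maximum is 32 (e.g. 7 + 12 + 13).

32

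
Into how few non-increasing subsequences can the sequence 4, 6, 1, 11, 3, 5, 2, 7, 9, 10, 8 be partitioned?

6

The minimum number of non-increasing subsequences covering a sequence equals the length of its longest strictly increasing subsequence.
LIS length is 6 (e.g. 1, 3, 5, 7, 9, 10), so 6 piles are needed.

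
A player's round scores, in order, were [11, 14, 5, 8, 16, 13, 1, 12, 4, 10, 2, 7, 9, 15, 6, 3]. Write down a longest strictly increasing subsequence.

1, 4, 7, 9, 15

Patience tails give the LIS length; then backtrack through the dp parents:
11 → extends → [11]
14 → extends → [11, 14]
5 → replaces 11 → [5, 14]
8 → replaces 14 → [5, 8]
16 → extends → [5, 8, 16]
13 → replaces 16 → [5, 8, 13]
1 → replaces 5 → [1, 8, 13]
12 → replaces 13 → [1, 8, 12]
4 → replaces 8 → [1, 4, 12]
10 → replaces 12 → [1, 4, 10]
2 → replaces 4 → [1, 2, 10]
7 → replaces 10 → [1, 2, 7]
9 → extends → [1, 2, 7, 9]
15 → extends → [1, 2, 7, 9, 15]
6 → replaces 7 → [1, 2, 6, 9, 15]
3 → replaces 6 → [1, 2, 3, 9, 15]
Length 5; one witness is 1, 4, 7, 9, 15.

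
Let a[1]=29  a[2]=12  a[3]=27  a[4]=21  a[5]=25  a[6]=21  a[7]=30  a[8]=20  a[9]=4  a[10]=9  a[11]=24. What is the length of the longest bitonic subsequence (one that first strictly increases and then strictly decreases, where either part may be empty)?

6

inc[i] = longest strictly increasing subsequence ending at i; dec[i] = longest strictly decreasing subsequence starting at i:
i:      1  2  3  4  5  6  7  8  9 10 11
a[i]:  29 12 27 21 25 21 30 20  4  9 24
inc:    1  1  2  2  3  2  4  2  1  2  3
dec:    6  2  5  3  4  3  3  2  1  1  1
Best peak at i=1 (value 29): inc=1, dec=6, length 1+6−1 = 6.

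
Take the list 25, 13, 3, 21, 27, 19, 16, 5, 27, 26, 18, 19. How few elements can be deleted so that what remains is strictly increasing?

8

Fewest deletions = n − (longest strictly increasing subsequence).
Patience tails:
25 → extends → [25]
13 → replaces 25 → [13]
3 → replaces 13 → [3]
21 → extends → [3, 21]
27 → extends → [3, 21, 27]
19 → replaces 21 → [3, 19, 27]
16 → replaces 19 → [3, 16, 27]
5 → replaces 16 → [3, 5, 27]
27 → already a tail → [3, 5, 27]
26 → replaces 27 → [3, 5, 26]
18 → replaces 26 → [3, 5, 18]
19 → extends → [3, 5, 18, 19]
Longest strictly increasing subsequence has length 4, so deletions = 12 − 4 = 8.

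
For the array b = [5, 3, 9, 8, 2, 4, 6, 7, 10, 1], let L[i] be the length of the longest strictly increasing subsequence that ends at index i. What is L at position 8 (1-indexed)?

4

dp[i] = 1 + max{dp[j] : j<i, b[j]<b[i]} (or 1 if no such j):
i:      1  2  3  4  5  6  7  8  9 10
b[i]:   5  3  9  8  2  4  6  7 10  1
dp:     1  1  2  2  1  2  3  4  5  1
At index 8 the value is 4.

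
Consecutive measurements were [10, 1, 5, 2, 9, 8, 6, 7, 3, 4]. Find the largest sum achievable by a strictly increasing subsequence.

19

Let S[i] be the best sum of a strictly increasing subsequence ending at i:
i:      1  2  3  4  5  6  7  8  9 10
a[i]:  10  1  5  2  9  8  6  7  3  4
S:     10  1  6  3 15 14 12 19  6 10
Maximum is 19 (e.g. 1 + 5 + 6 + 7).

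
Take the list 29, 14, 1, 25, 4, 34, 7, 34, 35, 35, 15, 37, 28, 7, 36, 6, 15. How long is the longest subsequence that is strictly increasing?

6

Let dp[i] be the length of the longest such subsequence ending at index i:
i:      1  2  3  4  5  6  7  8  9 10 11 12 13 14 15 16 17
a[i]:  29 14  1 25  4 34  7 34 35 35 15 37 28  7 36  6 15
dp:     1  1  1  2  2  3  3  4  5  5  4  6  5  3  6  3  4
Maximum dp value is 6.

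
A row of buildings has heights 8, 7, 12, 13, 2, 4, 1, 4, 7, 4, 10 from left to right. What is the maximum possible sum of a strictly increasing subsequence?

Let S[i] be the best sum of a strictly increasing subsequence ending at i:
i:      1  2  3  4  5  6  7  8  9 10 11
a[i]:   8  7 12 13  2  4  1  4  7  4 10
S:      8  7 20 33  2  6  1  6 13  6 23
Maximum is 33 (e.g. 8 + 12 + 13).

33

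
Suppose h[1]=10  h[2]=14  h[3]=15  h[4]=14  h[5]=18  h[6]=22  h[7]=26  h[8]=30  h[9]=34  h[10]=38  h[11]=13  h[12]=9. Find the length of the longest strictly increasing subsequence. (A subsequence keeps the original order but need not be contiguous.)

Let dp[i] be the length of the longest such subsequence ending at index i:
i:      1  2  3  4  5  6  7  8  9 10 11 12
h[i]:  10 14 15 14 18 22 26 30 34 38 13  9
dp:     1  2  3  2  4  5  6  7  8  9  2  1
Maximum dp value is 9.

9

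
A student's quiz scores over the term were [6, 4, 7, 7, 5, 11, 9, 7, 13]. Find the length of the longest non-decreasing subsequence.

Track the smallest tail for each achievable length (allowing ties):
6 → extends → [6]
4 → replaces 6 → [4]
7 → extends → [4, 7]
7 → extends → [4, 7, 7]
5 → replaces 7 → [4, 5, 7]
11 → extends → [4, 5, 7, 11]
9 → replaces 11 → [4, 5, 7, 9]
7 → replaces 9 → [4, 5, 7, 7]
13 → extends → [4, 5, 7, 7, 13]
Five tails, so the longest non-decreasing subsequence has length 5 (e.g. 6, 7, 7, 11, 13).

5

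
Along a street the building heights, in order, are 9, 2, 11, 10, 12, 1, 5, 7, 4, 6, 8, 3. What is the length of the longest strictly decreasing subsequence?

5

Negate each value so 'decreasing' becomes 'increasing', then run patience tails on the negated sequence:
-9 → extends → [-9]
-2 → extends → [-9, -2]
-11 → replaces -9 → [-11, -2]
-10 → replaces -2 → [-11, -10]
-12 → replaces -11 → [-12, -10]
-1 → extends → [-12, -10, -1]
-5 → replaces -1 → [-12, -10, -5]
-7 → replaces -5 → [-12, -10, -7]
-4 → extends → [-12, -10, -7, -4]
-6 → replaces -4 → [-12, -10, -7, -6]
-8 → replaces -7 → [-12, -10, -8, -6]
-3 → extends → [-12, -10, -8, -6, -3]
Five tails, so the longest strictly decreasing subsequence of the original has length 5.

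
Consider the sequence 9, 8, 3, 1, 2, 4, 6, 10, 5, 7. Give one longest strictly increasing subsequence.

Patience tails give the LIS length; then backtrack through the dp parents:
9 → extends → [9]
8 → replaces 9 → [8]
3 → replaces 8 → [3]
1 → replaces 3 → [1]
2 → extends → [1, 2]
4 → extends → [1, 2, 4]
6 → extends → [1, 2, 4, 6]
10 → extends → [1, 2, 4, 6, 10]
5 → replaces 6 → [1, 2, 4, 5, 10]
7 → replaces 10 → [1, 2, 4, 5, 7]
Length 5; one witness is 1, 2, 4, 6, 10.

1, 2, 4, 6, 10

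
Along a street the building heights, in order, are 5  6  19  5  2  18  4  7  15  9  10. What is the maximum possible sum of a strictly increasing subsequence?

37

Let S[i] be the best sum of a strictly increasing subsequence ending at i:
i:      1  2  3  4  5  6  7  8  9 10 11
a[i]:   5  6 19  5  2 18  4  7 15  9 10
S:      5 11 30  5  2 29  6 18 33 27 37
Maximum is 37 (e.g. 5 + 6 + 7 + 9 + 10).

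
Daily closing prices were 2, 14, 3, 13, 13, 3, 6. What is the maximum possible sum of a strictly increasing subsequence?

Let S[i] be the best sum of a strictly increasing subsequence ending at i:
i:      1  2  3  4  5  6  7
a[i]:   2 14  3 13 13  3  6
S:      2 16  5 18 18  5 11
Maximum is 18 (e.g. 2 + 3 + 13).

18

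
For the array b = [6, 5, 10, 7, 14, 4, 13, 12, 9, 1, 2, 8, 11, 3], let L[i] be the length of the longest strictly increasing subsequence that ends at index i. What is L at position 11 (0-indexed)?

dp[i] = 1 + max{dp[j] : j<i, b[j]<b[i]} (or 1 if no such j):
i:      0  1  2  3  4  5  6  7  8  9 10 11 12 13
b[i]:   6  5 10  7 14  4 13 12  9  1  2  8 11  3
dp:     1  1  2  2  3  1  3  3  3  1  2  3  4  3
At index 11 the value is 3.

3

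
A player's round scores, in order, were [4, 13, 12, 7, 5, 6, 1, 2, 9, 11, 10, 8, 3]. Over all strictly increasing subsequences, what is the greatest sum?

35

Let S[i] be the best sum of a strictly increasing subsequence ending at i:
i:      1  2  3  4  5  6  7  8  9 10 11 12 13
a[i]:   4 13 12  7  5  6  1  2  9 11 10  8  3
S:      4 17 16 11  9 15  1  3 24 35 34 23  6
Maximum is 35 (e.g. 4 + 5 + 6 + 9 + 11).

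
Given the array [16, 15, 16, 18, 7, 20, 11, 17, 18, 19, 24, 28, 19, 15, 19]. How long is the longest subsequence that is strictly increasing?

Let dp[i] be the length of the longest such subsequence ending at index i:
i:      1  2  3  4  5  6  7  8  9 10 11 12 13 14 15
a[i]:  16 15 16 18  7 20 11 17 18 19 24 28 19 15 19
dp:     1  1  2  3  1  4  2  3  4  5  6  7  5  3  5
Maximum dp value is 7.

7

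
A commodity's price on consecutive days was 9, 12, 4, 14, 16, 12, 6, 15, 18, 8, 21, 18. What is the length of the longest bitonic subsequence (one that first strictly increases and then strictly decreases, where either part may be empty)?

7

inc[i] = longest strictly increasing subsequence ending at i; dec[i] = longest strictly decreasing subsequence starting at i:
i:      1  2  3  4  5  6  7  8  9 10 11 12
a[i]:   9 12  4 14 16 12  6 15 18  8 21 18
inc:    1  2  1  3  4  2  2  4  5  3  6  5
dec:    2  2  1  3  3  2  1  2  2  1  2  1
Best peak at i=11 (value 21): inc=6, dec=2, length 6+2−1 = 7.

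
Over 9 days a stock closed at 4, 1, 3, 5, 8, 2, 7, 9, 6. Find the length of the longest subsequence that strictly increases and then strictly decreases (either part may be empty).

inc[i] = longest strictly increasing subsequence ending at i; dec[i] = longest strictly decreasing subsequence starting at i:
i:     1 2 3 4 5 6 7 8 9
a[i]:  4 1 3 5 8 2 7 9 6
inc:   1 1 2 3 4 2 4 5 4
dec:   3 1 2 2 3 1 2 2 1
Best peak at i=5 (value 8): inc=4, dec=3, length 4+3−1 = 6.

6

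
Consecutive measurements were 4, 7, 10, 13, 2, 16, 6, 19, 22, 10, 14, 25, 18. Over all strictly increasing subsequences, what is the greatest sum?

116

Let S[i] be the best sum of a strictly increasing subsequence ending at i:
i:       1   2   3   4   5   6   7   8   9  10  11  12  13
a[i]:    4   7  10  13   2  16   6  19  22  10  14  25  18
S:       4  11  21  34   2  50  10  69  91  21  48 116  68
Maximum is 116 (e.g. 4 + 7 + 10 + 13 + 16 + 19 + 22 + 25).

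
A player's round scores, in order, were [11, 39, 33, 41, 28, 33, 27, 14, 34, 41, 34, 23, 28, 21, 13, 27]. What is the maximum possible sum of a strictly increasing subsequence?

Let S[i] be the best sum of a strictly increasing subsequence ending at i:
i:       1   2   3   4   5   6   7   8   9  10  11  12  13  14  15  16
a[i]:   11  39  33  41  28  33  27  14  34  41  34  23  28  21  13  27
S:      11  50  44  91  39  72  38  25 106 147 106  48  76  46  24  75
Maximum is 147 (e.g. 11 + 28 + 33 + 34 + 41).

147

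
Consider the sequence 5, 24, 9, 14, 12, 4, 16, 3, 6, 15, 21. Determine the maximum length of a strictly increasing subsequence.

Let dp[i] be the length of the longest such subsequence ending at index i:
i:      1  2  3  4  5  6  7  8  9 10 11
a[i]:   5 24  9 14 12  4 16  3  6 15 21
dp:     1  2  2  3  3  1  4  1  2  4  5
Maximum dp value is 5.

5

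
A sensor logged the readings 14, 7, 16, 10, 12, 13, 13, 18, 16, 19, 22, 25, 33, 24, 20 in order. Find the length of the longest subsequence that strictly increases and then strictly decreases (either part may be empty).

11

inc[i] = longest strictly increasing subsequence ending at i; dec[i] = longest strictly decreasing subsequence starting at i:
i:      1  2  3  4  5  6  7  8  9 10 11 12 13 14 15
a[i]:  14  7 16 10 12 13 13 18 16 19 22 25 33 24 20
inc:    1  1  2  2  3  4  4  5  5  6  7  8  9  8  7
dec:    2  1  2  1  1  1  1  2  1  1  2  3  3  2  1
Best peak at i=13 (value 33): inc=9, dec=3, length 9+3−1 = 11.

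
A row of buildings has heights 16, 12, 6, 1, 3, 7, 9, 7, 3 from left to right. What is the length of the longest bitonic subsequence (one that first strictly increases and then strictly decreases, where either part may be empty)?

inc[i] = longest strictly increasing subsequence ending at i; dec[i] = longest strictly decreasing subsequence starting at i:
i:      1  2  3  4  5  6  7  8  9
a[i]:  16 12  6  1  3  7  9  7  3
inc:    1  1  1  1  2  3  4  3  2
dec:    5  4  2  1  1  2  3  2  1
Best peak at i=7 (value 9): inc=4, dec=3, length 4+3−1 = 6.

6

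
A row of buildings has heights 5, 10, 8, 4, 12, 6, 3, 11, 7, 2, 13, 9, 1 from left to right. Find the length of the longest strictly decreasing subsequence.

Let dp[i] be the longest strictly decreasing subsequence ending at i:
i:      1  2  3  4  5  6  7  8  9 10 11 12 13
a[i]:   5 10  8  4 12  6  3 11  7  2 13  9  1
dp:     1  1  2  3  1  3  4  2  3  5  1  3  6
Maximum is 6.

6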